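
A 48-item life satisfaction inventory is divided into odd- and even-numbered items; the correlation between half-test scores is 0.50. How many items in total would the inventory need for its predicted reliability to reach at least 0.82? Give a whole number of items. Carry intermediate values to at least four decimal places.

Corrected full-test reliability: r_full = 2 × 0.50 / (1 + 0.50) ≈ 0.6667
Solve Spearman-Brown for n: n = 0.82(1 − 0.6667) / [0.6667(1 − 0.82)] = 2.2774
Items = 2.2774 × 48 ≈ 109.32 → 110

110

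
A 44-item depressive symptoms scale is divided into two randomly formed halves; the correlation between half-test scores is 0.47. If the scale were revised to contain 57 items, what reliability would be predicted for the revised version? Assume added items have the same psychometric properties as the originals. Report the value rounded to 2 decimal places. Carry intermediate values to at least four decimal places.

0.70

Spearman-Brown correction (n = 2): r_full = 2·0.47/(1 + 0.47) = 0.6395
Length factor from 44 to 57 items: n = 57/44 = 1.2955
r_new = n·r_full / (1 + (n − 1)·r_full) = 0.8285 / 1.1890 ≈ 0.6968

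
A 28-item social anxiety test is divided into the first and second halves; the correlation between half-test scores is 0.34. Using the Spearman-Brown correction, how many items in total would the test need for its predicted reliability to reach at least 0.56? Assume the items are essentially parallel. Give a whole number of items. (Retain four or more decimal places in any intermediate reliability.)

Corrected full-test reliability: r_full = 2 × 0.34 / (1 + 0.34) ≈ 0.5075
Solve Spearman-Brown for n: n = 0.56(1 − 0.5075) / [0.5075(1 − 0.56)] = 1.2351
Items = 1.2351 × 28 ≈ 34.58 → 35

35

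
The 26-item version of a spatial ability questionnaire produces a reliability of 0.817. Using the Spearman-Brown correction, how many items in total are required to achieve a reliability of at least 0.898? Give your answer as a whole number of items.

Invert Spearman-Brown to solve for n:
n = r_target (1 − r_old) / [ r_old (1 − r_target) ]
n = [0.898 × 0.183] / [0.817 × 0.102]
n = 0.164334 / 0.083334 ≈ 1.9720
So the test needs 1.9720 × 26 ≈ 51.27 items; rounding up, 52.

52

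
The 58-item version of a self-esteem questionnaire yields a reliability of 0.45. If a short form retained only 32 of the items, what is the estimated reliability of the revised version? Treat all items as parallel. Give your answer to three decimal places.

0.311

n = 32/58 = 0.5517
Apply the Spearman-Brown prophecy formula, r' = nr / [1 + (n − 1)r]:
r_new = 0.5517·0.45 / [1 + (0.5517 − 1)·0.45]
     = 0.2483 / 0.7983 = 0.3110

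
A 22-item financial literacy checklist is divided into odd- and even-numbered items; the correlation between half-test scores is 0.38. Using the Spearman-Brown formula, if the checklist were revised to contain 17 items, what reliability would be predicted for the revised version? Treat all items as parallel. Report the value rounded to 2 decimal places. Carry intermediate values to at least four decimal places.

First correct the split-half correlation to full-test reliability: r_full = 2 × 0.38 / (1 + 0.38) ≈ 0.5507
Length factor from 22 to 17 items: n = 17/22 = 0.7727
r_new = n·r_full / (1 + (n − 1)·r_full) = 0.4255 / 0.8748 ≈ 0.4864

0.49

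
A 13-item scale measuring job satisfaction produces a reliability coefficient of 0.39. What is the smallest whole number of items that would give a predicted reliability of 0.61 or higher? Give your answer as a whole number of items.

Rearranging the Spearman-Brown formula for n,
n = r_target (1 − r_old) / [ r_old (1 − r_target) ]
n = 0.61 × (1 − 0.39) / [ 0.39 × (1 − 0.61) ]
  = 0.3721 / 0.1521 = 2.4464
Items needed = n × 13 = 2.4464 × 13 ≈ 31.80 → round up to 32

32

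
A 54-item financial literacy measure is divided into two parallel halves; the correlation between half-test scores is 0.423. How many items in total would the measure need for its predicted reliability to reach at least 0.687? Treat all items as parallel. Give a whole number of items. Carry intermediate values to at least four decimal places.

r_full = 2(0.423)/(1 + 0.423) = 0.5945
n = r_tgt(1 − r_full) / [r_full(1 − r_tgt)] = 0.687 × 0.4055 / (0.5945 × 0.313) ≈ 1.4971
Required items = 1.4971 × 54 = 80.84, so 81 items.

81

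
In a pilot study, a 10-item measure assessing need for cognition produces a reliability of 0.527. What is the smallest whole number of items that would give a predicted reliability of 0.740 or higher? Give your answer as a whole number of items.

n = 0.740 × (1 − 0.527) / [ 0.527 × (1 − 0.740) ]
  = 0.350020 / 0.137020 = 2.5545
Items needed = n × 10 = 2.5545 × 10 ≈ 25.55 → round up to 26

26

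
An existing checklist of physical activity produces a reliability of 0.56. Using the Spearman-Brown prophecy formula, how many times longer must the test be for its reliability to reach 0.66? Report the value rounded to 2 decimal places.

1.53

n = [0.66 × 0.44] / [0.56 × 0.34]
n = 0.2904 / 0.1904 ≈ 1.5252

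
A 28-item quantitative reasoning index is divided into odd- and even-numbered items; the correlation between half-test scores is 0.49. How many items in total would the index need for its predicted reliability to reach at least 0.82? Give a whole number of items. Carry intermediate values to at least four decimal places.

r_full = 2(0.49)/(1 + 0.49) = 0.6577
n = r_tgt(1 − r_full) / [r_full(1 − r_tgt)] = 0.82 × 0.3423 / (0.6577 × 0.18) ≈ 2.3709
Items = 2.3709 × 28 ≈ 66.39 → 67

67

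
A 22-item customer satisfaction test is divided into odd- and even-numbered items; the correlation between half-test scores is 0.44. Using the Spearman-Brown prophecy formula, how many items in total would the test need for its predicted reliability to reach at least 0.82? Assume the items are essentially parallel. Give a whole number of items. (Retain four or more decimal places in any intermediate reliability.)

64

r_full = 2(0.44)/(1 + 0.44) = 0.6111
n = r_tgt(1 − r_full) / [r_full(1 − r_tgt)] = 0.82 × 0.3889 / (0.6111 × 0.18) ≈ 2.8991
Items = 2.8991 × 22 ≈ 63.78 → 64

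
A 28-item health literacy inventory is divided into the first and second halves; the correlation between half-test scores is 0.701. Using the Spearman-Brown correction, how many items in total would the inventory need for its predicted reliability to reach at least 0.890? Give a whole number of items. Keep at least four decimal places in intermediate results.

49

r_full = 2(0.701)/(1 + 0.701) = 0.8242
n = r_tgt(1 − r_full) / [r_full(1 − r_tgt)] = 0.890 × 0.1758 / (0.8242 × 0.110) ≈ 1.7258
Items = 1.7258 × 28 ≈ 48.32 → 49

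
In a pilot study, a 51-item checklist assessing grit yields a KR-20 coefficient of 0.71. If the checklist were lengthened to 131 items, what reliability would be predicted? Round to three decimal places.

0.863

n = 131/51 = 2.5686
Apply the Spearman-Brown prophecy formula, r' = nr / [1 + (n − 1)r]:
r_new = (2.5686 × 0.71) / (1 + (2.5686 − 1) × 0.71)
     = 1.8237 / 2.1137 = 0.8628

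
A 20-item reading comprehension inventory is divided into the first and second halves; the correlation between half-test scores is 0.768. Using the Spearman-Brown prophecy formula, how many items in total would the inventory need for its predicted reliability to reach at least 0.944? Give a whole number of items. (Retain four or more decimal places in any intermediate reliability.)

51

Corrected full-test reliability: r_full = 2 × 0.768 / (1 + 0.768) ≈ 0.8688
n = r_tgt(1 − r_full) / [r_full(1 − r_tgt)] = 0.944 × 0.1312 / (0.8688 × 0.056) ≈ 2.5456
Items = 2.5456 × 20 ≈ 50.91 → 51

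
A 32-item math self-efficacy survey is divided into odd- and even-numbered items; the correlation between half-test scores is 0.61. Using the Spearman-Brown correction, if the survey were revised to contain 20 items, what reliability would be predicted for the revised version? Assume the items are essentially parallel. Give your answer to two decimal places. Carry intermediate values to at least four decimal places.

Full-test reliability from the split-half r: r_full = 2(0.61)/(1 + 0.61) = 0.7578
Then adjust to 20 items: n = 20/32 = 0.6250
r_new = n·r_full / (1 + (n − 1)·r_full) = 0.4736 / 0.7158 ≈ 0.6616

0.66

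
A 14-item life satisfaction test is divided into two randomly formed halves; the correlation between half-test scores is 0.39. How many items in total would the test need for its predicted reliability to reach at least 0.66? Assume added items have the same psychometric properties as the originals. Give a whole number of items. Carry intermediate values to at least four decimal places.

r_full = 2(0.39)/(1 + 0.39) = 0.5612
Solve Spearman-Brown for n: n = 0.66(1 − 0.5612) / [0.5612(1 − 0.66)] = 1.5178
Items = 1.5178 × 14 ≈ 21.25 → 22

22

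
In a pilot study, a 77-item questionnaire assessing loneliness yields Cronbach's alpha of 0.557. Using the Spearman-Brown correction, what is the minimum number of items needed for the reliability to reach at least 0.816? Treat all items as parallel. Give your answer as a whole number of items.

272

Invert Spearman-Brown to solve for n:
n = r_target (1 − r_old) / [ r_old (1 − r_target) ]
n = 0.816(1 − 0.557) / [0.557(1 − 0.816)]
  = 0.361488 / 0.102488 = 3.5271
3.5271 × 77 = 271.59 → 272 items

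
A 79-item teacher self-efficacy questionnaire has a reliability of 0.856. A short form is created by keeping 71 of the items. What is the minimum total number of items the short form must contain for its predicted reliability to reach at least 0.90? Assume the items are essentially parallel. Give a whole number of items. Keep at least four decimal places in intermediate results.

Short-form reliability: n = 71/79 = 0.8987; r_71 = n·r/(1+(n−1)r) ≈ 0.8423
Length factor from the short form to reach 0.90: n' = 0.90(1 − 0.8423) / [0.8423(1 − 0.90)] ≈ 1.6850
Total items = 1.6850 × 71 = 119.64, rounded up to 120.

120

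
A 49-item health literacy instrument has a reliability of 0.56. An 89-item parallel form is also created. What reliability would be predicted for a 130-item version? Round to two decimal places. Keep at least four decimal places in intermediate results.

The 89-item form is not needed; work directly from the 49-item form with n = 130/49 = 2.6531.
r_{130} = n·r / (1 + (n − 1)·r) = 1.4857 / 1.9257 ≈ 0.7715

0.77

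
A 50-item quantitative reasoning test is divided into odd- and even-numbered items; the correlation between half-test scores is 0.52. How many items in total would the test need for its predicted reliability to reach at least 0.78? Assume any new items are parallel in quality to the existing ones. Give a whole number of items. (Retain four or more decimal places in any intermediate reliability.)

r_full = 2(0.52)/(1 + 0.52) = 0.6842
n = r_tgt(1 − r_full) / [r_full(1 − r_tgt)] = 0.78 × 0.3158 / (0.6842 × 0.22) ≈ 1.6364
Required items = 1.6364 × 50 = 81.82, so 82 items.

82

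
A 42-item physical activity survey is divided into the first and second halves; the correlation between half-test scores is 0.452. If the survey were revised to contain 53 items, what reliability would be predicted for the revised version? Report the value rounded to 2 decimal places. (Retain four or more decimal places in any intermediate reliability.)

First correct the split-half correlation to full-test reliability: r_full = 2 × 0.452 / (1 + 0.452) ≈ 0.6226
Then adjust to 53 items: n = 53/42 = 1.2619
r_new = n·r_full / (1 + (n − 1)·r_full) = 0.7857 / 1.1631 ≈ 0.6755

0.68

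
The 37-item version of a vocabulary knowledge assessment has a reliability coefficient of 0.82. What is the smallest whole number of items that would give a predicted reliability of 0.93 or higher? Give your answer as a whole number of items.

108

n = 0.93 × (1 − 0.82) / [ 0.82 × (1 − 0.93) ]
n = 0.1674 / 0.0574 ≈ 2.9164
Items needed = n × 37 = 2.9164 × 37 ≈ 107.91 → round up to 108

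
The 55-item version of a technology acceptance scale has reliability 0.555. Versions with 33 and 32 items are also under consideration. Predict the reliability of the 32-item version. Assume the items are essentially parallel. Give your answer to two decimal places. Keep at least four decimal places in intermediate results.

Only the ratio of lengths matters: n = 32/55 = 0.5818
r_{32} = n·r / (1 + (n − 1)·r) = 0.3229 / 0.7679 ≈ 0.4205

0.42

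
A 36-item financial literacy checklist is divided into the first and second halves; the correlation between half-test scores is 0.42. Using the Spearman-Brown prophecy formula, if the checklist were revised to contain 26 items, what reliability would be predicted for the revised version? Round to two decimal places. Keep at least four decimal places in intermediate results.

Full-test reliability from the split-half r: r_full = 2(0.42)/(1 + 0.42) = 0.5915
Then adjust to 26 items: n = 26/36 = 0.7222
r_new = n·r_full / (1 + (n − 1)·r_full) = 0.4272 / 0.8357 ≈ 0.5112

0.51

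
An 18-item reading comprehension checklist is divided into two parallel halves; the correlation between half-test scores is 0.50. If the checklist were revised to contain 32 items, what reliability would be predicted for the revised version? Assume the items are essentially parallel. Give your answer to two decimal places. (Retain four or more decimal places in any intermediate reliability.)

Full-test reliability from the split-half r: r_full = 2(0.50)/(1 + 0.50) = 0.6667
Then adjust to 32 items: n = 32/18 = 1.7778
r_new = n·r_full / (1 + (n − 1)·r_full) = 1.1853 / 1.5186 ≈ 0.7805

0.78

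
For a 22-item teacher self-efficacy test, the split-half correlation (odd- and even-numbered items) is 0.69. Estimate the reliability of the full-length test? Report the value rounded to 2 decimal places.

0.82

The full test is twice the length of either half (n = 2).
r_full = 2r_hh / (1 + r_hh) = 2 × 0.69 / (1 + 0.69)
       = 1.3800 / 1.6900 = 0.8166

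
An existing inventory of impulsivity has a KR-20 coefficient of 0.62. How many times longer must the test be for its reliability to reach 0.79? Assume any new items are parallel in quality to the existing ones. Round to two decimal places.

2.31

n = [0.79 × 0.38] / [0.62 × 0.21]
  = 0.3002 / 0.1302 = 2.3057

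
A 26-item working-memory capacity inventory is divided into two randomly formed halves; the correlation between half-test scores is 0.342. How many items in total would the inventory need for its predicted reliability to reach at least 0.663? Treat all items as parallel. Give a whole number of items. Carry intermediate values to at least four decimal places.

r_full = 2(0.342)/(1 + 0.342) = 0.5097
Solve Spearman-Brown for n: n = 0.663(1 − 0.5097) / [0.5097(1 − 0.663)] = 1.8925
Required items = 1.8925 × 26 = 49.20, so 50 items.

50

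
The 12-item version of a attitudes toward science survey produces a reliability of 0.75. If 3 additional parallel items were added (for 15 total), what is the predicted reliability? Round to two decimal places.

0.79

Length ratio n = 15/12 = 1.25
r_new = 1.25·0.75 / [1 + (1.25 − 1)·0.75]
r_new = 0.9375 / 1.1875 ≈ 0.7895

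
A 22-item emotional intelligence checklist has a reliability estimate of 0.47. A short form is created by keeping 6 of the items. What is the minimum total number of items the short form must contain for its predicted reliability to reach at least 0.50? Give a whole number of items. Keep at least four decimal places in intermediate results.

25

Short-form reliability: n = 6/22 = 0.2727; r_6 = n·r/(1+(n−1)r) ≈ 0.1947
Then solve for n' with r_old = 0.1947, r_target = 0.50: n' = 0.50(1 − 0.1947)/[0.1947(1 − 0.50)] = 4.1361
Items = 4.1361 × 6 ≈ 24.82 → 25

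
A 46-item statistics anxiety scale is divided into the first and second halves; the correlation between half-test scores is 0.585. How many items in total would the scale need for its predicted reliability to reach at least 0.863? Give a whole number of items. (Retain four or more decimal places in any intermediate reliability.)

r_full = 2(0.585)/(1 + 0.585) = 0.7382
Solve Spearman-Brown for n: n = 0.863(1 − 0.7382) / [0.7382(1 − 0.863)] = 2.2340
Items = 2.2340 × 46 ≈ 102.76 → 103

103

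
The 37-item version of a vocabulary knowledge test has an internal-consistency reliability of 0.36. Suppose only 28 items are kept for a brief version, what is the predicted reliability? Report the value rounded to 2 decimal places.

The new length is 28/37 = 0.7568 times the old.
Apply the Spearman-Brown prophecy formula, r' = nr / [1 + (n − 1)r]:
r_new = (0.7568 × 0.36) / (1 + (0.7568 − 1) × 0.36)
     = 0.2724 / 0.9124 = 0.2986

0.30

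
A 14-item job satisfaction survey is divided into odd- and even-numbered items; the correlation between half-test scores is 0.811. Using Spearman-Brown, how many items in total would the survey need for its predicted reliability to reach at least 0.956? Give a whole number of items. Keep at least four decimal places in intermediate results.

36

r_full = 2(0.811)/(1 + 0.811) = 0.8956
Solve Spearman-Brown for n: n = 0.956(1 − 0.8956) / [0.8956(1 − 0.956)] = 2.5327
Required items = 2.5327 × 14 = 35.46, so 36 items.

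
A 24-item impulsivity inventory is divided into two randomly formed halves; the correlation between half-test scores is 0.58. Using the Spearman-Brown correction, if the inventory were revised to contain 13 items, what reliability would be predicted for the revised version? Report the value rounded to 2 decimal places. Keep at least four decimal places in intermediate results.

0.60

Spearman-Brown correction (n = 2): r_full = 2·0.58/(1 + 0.58) = 0.7342
Length factor from 24 to 13 items: n = 13/24 = 0.5417
r_new = n·r_full / (1 + (n − 1)·r_full) = 0.3977 / 0.6635 ≈ 0.5994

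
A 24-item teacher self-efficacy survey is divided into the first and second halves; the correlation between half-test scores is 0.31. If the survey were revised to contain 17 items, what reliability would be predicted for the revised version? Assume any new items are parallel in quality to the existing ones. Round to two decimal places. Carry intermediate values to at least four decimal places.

Spearman-Brown correction (n = 2): r_full = 2·0.31/(1 + 0.31) = 0.4733
Length factor from 24 to 17 items: n = 17/24 = 0.7083
r_new = n·r_full / (1 + (n − 1)·r_full) = 0.3352 / 0.8619 ≈ 0.3889

0.39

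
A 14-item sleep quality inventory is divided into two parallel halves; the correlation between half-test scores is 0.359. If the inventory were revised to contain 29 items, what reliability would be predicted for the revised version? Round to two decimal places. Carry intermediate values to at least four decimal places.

0.70

Spearman-Brown correction (n = 2): r_full = 2·0.359/(1 + 0.359) = 0.5283
Then adjust to 29 items: n = 29/14 = 2.0714
r_new = n·r_full / (1 + (n − 1)·r_full) = 1.0943 / 1.5660 ≈ 0.6988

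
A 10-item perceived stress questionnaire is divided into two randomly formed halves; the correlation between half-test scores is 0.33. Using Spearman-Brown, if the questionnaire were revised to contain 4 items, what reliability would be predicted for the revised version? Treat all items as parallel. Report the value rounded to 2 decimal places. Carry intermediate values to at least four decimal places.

0.28

Full-test reliability from the split-half r: r_full = 2(0.33)/(1 + 0.33) = 0.4962
Then adjust to 4 items: n = 4/10 = 0.4000
r_new = n·r_full / (1 + (n − 1)·r_full) = 0.1985 / 0.7023 ≈ 0.2826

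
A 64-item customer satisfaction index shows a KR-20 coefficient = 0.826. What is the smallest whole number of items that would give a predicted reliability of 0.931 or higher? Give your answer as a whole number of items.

Invert Spearman-Brown to solve for n:
n = r*(1 − r) / [ r (1 − r*) ]
n = 0.931 × (1 − 0.826) / [ 0.826 × (1 − 0.931) ]
n = 0.161994 / 0.056994 ≈ 2.8423
Items needed = n × 64 = 2.8423 × 64 ≈ 181.91 → round up to 182

182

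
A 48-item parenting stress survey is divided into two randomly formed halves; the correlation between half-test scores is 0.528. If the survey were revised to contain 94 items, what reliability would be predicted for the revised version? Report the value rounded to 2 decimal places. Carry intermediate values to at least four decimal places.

0.81

Full-test reliability from the split-half r: r_full = 2(0.528)/(1 + 0.528) = 0.6911
Then adjust to 94 items: n = 94/48 = 1.9583
r_new = n·r_full / (1 + (n − 1)·r_full) = 1.3534 / 1.6623 ≈ 0.8142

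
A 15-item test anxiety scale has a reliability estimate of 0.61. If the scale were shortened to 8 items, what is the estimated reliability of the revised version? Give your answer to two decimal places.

The new length is 8/15 = 0.5333 times the old.
Apply the Spearman-Brown prophecy formula, r' = nr / [1 + (n − 1)r]:
r_new = 0.5333·0.61 / [1 + (0.5333 − 1)·0.61]
     = 0.3253 / 0.7153 = 0.4548

0.45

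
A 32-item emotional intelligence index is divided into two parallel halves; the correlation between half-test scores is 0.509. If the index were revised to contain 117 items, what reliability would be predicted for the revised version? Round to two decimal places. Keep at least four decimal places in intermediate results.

Full-test reliability from the split-half r: r_full = 2(0.509)/(1 + 0.509) = 0.6746
Length factor from 32 to 117 items: n = 117/32 = 3.6562
r_new = n·r_full / (1 + (n − 1)·r_full) = 2.4665 / 2.7919 ≈ 0.8834

0.88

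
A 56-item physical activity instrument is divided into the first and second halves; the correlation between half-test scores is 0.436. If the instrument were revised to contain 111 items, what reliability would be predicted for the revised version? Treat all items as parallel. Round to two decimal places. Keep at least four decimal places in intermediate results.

0.75

Full-test reliability from the split-half r: r_full = 2(0.436)/(1 + 0.436) = 0.6072
Length factor from 56 to 111 items: n = 111/56 = 1.9821
r_new = n·r_full / (1 + (n − 1)·r_full) = 1.2035 / 1.5963 ≈ 0.7539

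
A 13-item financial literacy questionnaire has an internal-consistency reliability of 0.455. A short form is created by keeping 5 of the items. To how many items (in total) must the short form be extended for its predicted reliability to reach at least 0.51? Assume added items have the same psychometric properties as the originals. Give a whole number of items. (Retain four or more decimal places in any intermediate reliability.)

Short-form reliability: n = 5/13 = 0.3846; r_5 = n·r/(1+(n−1)r) ≈ 0.2430
Length factor from the short form to reach 0.51: n' = 0.51(1 − 0.2430) / [0.2430(1 − 0.51)] ≈ 3.2424
Items = 3.2424 × 5 ≈ 16.21 → 17

17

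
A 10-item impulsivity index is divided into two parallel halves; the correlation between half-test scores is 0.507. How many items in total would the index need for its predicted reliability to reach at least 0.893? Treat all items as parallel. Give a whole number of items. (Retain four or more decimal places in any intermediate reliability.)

r_full = 2(0.507)/(1 + 0.507) = 0.6729
Solve Spearman-Brown for n: n = 0.893(1 − 0.6729) / [0.6729(1 − 0.893)] = 4.0569
Items = 4.0569 × 10 ≈ 40.57 → 41

41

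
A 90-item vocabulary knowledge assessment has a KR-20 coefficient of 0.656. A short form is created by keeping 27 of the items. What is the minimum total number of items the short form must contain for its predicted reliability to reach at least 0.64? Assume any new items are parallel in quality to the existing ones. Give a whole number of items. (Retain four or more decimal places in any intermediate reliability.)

Short-form reliability: n = 27/90 = 0.3000; r_27 = n·r/(1+(n−1)r) ≈ 0.3639
Then solve for n' with r_old = 0.3639, r_target = 0.64: n' = 0.64(1 − 0.3639)/[0.3639(1 − 0.64)] = 3.1076
Total items = 3.1076 × 27 = 83.91, rounded up to 84.

84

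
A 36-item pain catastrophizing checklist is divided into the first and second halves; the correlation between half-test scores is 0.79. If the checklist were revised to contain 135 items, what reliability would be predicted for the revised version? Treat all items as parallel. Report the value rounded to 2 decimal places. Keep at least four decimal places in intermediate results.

Spearman-Brown correction (n = 2): r_full = 2·0.79/(1 + 0.79) = 0.8827
Length factor from 36 to 135 items: n = 135/36 = 3.7500
r_new = n·r_full / (1 + (n − 1)·r_full) = 3.3101 / 3.4274 ≈ 0.9658

0.97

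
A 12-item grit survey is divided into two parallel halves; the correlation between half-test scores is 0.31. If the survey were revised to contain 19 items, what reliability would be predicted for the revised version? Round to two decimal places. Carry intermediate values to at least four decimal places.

First correct the split-half correlation to full-test reliability: r_full = 2 × 0.31 / (1 + 0.31) ≈ 0.4733
Then adjust to 19 items: n = 19/12 = 1.5833
r_new = n·r_full / (1 + (n − 1)·r_full) = 0.7494 / 1.2761 ≈ 0.5873

0.59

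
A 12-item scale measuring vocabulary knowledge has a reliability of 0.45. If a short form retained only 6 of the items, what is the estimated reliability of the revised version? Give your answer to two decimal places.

n = 6/12 = 0.5
By Spearman-Brown, r_new = n r / (1 + (n − 1) r).
r_new = (0.5 × 0.45) / (1 + (0.5 − 1) × 0.45)
     = 0.2250 / 0.7750 = 0.2903

0.29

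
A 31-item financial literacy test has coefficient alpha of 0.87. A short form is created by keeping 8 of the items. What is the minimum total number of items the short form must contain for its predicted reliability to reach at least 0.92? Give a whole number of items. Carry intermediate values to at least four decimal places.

Short-form reliability: n = 8/31 = 0.2581; r_8 = n·r/(1+(n−1)r) ≈ 0.6333
Then solve for n' with r_old = 0.6333, r_target = 0.92: n' = 0.92(1 − 0.6333)/[0.6333(1 − 0.92)] = 6.6589
Items = 6.6589 × 8 ≈ 53.27 → 54

54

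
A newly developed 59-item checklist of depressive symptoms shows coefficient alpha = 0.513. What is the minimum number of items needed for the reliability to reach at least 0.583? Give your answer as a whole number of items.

Rearranging the Spearman-Brown formula for n,
n = r*(1 − r) / [ r (1 − r*) ]
n = 0.583 × (1 − 0.513) / [ 0.513 × (1 − 0.583) ]
n = 0.283921 / 0.213921 ≈ 1.3272
So the test needs 1.3272 × 59 ≈ 78.30 items; rounding up, 79.

79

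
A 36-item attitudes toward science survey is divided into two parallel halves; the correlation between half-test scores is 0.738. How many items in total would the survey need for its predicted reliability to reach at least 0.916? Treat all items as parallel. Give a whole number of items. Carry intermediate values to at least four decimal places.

r_full = 2(0.738)/(1 + 0.738) = 0.8493
Solve Spearman-Brown for n: n = 0.916(1 − 0.8493) / [0.8493(1 − 0.916)] = 1.9349
Required items = 1.9349 × 36 = 69.66, so 70 items.

70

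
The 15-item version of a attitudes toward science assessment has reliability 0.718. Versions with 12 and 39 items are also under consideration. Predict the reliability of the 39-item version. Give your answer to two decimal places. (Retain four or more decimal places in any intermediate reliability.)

The 12-item form is not needed; work directly from the 15-item form with n = 39/15 = 2.6000.
r_{39} = n·r / (1 + (n − 1)·r) = 1.8668 / 2.1488 ≈ 0.8688

0.87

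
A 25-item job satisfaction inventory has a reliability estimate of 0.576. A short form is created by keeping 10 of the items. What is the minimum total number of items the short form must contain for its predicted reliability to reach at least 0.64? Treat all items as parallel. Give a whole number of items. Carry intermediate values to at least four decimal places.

33

Short-form reliability: n = 10/25 = 0.4000; r_10 = n·r/(1+(n−1)r) ≈ 0.3521
Length factor from the short form to reach 0.64: n' = 0.64(1 − 0.3521) / [0.3521(1 − 0.64)] ≈ 3.2713
Total items = 3.2713 × 10 = 32.71, rounded up to 33.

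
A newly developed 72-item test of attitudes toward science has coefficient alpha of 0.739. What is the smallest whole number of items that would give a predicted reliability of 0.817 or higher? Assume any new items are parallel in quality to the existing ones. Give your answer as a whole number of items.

114

n = 0.817(1 − 0.739) / [0.739(1 − 0.817)]
  = 0.213237 / 0.135237 = 1.5768
1.5768 × 72 = 113.53 → 114 items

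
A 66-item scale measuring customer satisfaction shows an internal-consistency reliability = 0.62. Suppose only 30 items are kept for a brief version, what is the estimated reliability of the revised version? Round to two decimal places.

0.43

The new length is 30/66 = 0.4545 times the old.
Apply the Spearman-Brown prophecy formula, r' = nr / [1 + (n − 1)r]:
r_new = 0.4545·0.62 / [1 + (0.4545 − 1)·0.62]
     = 0.2818 / 0.6618 = 0.4258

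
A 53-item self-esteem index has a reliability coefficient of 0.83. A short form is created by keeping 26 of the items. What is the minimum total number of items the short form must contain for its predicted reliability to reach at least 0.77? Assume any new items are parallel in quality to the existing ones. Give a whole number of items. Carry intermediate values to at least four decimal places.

Short-form reliability: n = 26/53 = 0.4906; r_26 = n·r/(1+(n−1)r) ≈ 0.7055
Length factor from the short form to reach 0.77: n' = 0.77(1 − 0.7055) / [0.7055(1 − 0.77)] ≈ 1.3975
Items = 1.3975 × 26 ≈ 36.34 → 37

37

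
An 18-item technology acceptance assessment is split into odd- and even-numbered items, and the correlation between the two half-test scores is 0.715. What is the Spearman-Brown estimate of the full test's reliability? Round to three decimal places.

0.834

r_full = 2r_hh / (1 + r_hh) = 2 × 0.715 / (1 + 0.715)
       = 1.4300 / 1.7150 = 0.8338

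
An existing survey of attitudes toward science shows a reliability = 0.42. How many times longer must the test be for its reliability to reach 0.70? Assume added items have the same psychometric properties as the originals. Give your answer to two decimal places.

Invert Spearman-Brown to solve for n:
n = r*(1 − r) / [ r (1 − r*) ]
n = 0.70 × (1 − 0.42) / [ 0.42 × (1 − 0.70) ]
  = 0.4060 / 0.1260 = 3.2222

3.22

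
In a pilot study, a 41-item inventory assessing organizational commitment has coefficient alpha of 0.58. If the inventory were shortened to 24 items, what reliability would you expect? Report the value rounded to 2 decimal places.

0.45

The new length is 24/41 = 0.5854 times the old.
Spearman-Brown: r_new = n·r / (1 + (n − 1)·r)
r_new = (0.5854 × 0.58) / (1 + (0.5854 − 1) × 0.58)
     = 0.3395 / 0.7595 = 0.4470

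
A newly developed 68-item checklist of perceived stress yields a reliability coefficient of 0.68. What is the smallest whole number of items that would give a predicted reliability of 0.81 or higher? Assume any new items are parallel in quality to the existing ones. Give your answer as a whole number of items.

Rearranging the Spearman-Brown formula for n,
n = r_target (1 − r_old) / [ r_old (1 − r_target) ]
n = [0.81 × 0.32] / [0.68 × 0.19]
  = 0.2592 / 0.1292 = 2.0062
So the test needs 2.0062 × 68 ≈ 136.42 items; rounding up, 137.

137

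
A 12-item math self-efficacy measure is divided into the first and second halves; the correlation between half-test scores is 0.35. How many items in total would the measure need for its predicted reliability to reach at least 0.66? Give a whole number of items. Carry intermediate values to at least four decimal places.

22

Corrected full-test reliability: r_full = 2 × 0.35 / (1 + 0.35) ≈ 0.5185
Solve Spearman-Brown for n: n = 0.66(1 − 0.5185) / [0.5185(1 − 0.66)] = 1.8027
Required items = 1.8027 × 12 = 21.63, so 22 items.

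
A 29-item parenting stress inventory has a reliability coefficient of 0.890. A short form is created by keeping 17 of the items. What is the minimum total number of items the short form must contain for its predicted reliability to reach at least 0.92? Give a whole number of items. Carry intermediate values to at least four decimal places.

Short-form reliability: n = 17/29 = 0.5862; r_17 = n·r/(1+(n−1)r) ≈ 0.8259
Then solve for n' with r_old = 0.8259, r_target = 0.92: n' = 0.92(1 − 0.8259)/[0.8259(1 − 0.92)] = 2.4242
Total items = 2.4242 × 17 = 41.21, rounded up to 42.

42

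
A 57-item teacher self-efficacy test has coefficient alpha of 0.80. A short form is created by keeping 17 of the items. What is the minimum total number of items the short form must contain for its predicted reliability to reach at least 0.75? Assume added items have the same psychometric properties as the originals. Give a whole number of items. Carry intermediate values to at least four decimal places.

First, r for the 17-item form: n = 17/57 = 0.2982, so r_17 = 0.2982·0.80/(1 + (0.2982 − 1)·0.80) = 0.5440
Length factor from the short form to reach 0.75: n' = 0.75(1 − 0.5440) / [0.5440(1 − 0.75)] ≈ 2.5147
Total items = 2.5147 × 17 = 42.75, rounded up to 43.

43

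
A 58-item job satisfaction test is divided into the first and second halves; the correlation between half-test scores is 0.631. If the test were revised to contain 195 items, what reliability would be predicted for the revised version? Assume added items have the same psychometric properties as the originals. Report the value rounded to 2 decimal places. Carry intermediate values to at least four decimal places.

First correct the split-half correlation to full-test reliability: r_full = 2 × 0.631 / (1 + 0.631) ≈ 0.7738
Then adjust to 195 items: n = 195/58 = 3.3621
r_new = n·r_full / (1 + (n − 1)·r_full) = 2.6016 / 2.8278 ≈ 0.9200

0.92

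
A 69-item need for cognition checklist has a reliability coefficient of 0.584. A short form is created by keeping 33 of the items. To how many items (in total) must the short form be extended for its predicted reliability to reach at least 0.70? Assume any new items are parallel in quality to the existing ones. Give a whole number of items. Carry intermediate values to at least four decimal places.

115

First, r for the 33-item form: n = 33/69 = 0.4783, so r_33 = 0.4783·0.584/(1 + (0.4783 − 1)·0.584) = 0.4017
Then solve for n' with r_old = 0.4017, r_target = 0.70: n' = 0.70(1 − 0.4017)/[0.4017(1 − 0.70)] = 3.4753
Items = 3.4753 × 33 ≈ 114.68 → 115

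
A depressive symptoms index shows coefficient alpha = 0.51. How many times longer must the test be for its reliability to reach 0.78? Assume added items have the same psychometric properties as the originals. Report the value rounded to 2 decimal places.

n = 0.78 × (1 − 0.51) / [ 0.51 × (1 − 0.78) ]
  = 0.3822 / 0.1122 = 3.4064

3.41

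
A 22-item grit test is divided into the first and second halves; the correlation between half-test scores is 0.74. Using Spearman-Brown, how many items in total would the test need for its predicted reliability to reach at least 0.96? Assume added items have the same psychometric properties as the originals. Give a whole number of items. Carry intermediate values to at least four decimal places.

Corrected full-test reliability: r_full = 2 × 0.74 / (1 + 0.74) ≈ 0.8506
n = r_tgt(1 − r_full) / [r_full(1 − r_tgt)] = 0.96 × 0.1494 / (0.8506 × 0.04) ≈ 4.2154
Items = 4.2154 × 22 ≈ 92.74 → 93

93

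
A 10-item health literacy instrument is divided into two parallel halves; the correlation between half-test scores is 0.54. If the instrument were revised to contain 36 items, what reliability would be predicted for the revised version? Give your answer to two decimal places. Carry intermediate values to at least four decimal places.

First correct the split-half correlation to full-test reliability: r_full = 2 × 0.54 / (1 + 0.54) ≈ 0.7013
Then adjust to 36 items: n = 36/10 = 3.6000
r_new = n·r_full / (1 + (n − 1)·r_full) = 2.5247 / 2.8234 ≈ 0.8942

0.89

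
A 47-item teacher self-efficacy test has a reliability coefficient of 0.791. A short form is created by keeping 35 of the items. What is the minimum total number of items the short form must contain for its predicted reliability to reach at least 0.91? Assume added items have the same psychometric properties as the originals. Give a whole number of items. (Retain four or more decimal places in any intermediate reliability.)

126

Short-form reliability: n = 35/47 = 0.7447; r_35 = n·r/(1+(n−1)r) ≈ 0.7381
Length factor from the short form to reach 0.91: n' = 0.91(1 − 0.7381) / [0.7381(1 − 0.91)] ≈ 3.5877
Items = 3.5877 × 35 ≈ 125.57 → 126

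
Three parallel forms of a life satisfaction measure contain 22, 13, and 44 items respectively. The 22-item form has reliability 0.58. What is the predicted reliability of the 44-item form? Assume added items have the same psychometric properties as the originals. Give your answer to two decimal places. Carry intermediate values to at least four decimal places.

The 13-item form is not needed; work directly from the 22-item form with n = 44/22 = 2.0000.
r_{44} = n·r / (1 + (n − 1)·r) = 1.1600 / 1.5800 ≈ 0.7342

0.73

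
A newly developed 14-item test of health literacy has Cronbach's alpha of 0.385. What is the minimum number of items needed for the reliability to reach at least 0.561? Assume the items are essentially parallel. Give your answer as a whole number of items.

Spearman-Brown solved for the length factor n:
n = r_target (1 − r_old) / [ r_old (1 − r_target) ]
n = 0.561 × (1 − 0.385) / [ 0.385 × (1 − 0.561) ]
  = 0.345015 / 0.169015 = 2.0413
Items needed = n × 14 = 2.0413 × 14 ≈ 28.58 → round up to 29

29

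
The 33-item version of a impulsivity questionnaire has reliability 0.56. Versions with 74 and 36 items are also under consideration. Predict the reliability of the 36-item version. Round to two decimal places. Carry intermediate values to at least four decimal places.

0.58

The 74-item form is not needed; work directly from the 33-item form with n = 36/33 = 1.0909.
r_{36} = n·r / (1 + (n − 1)·r) = 0.6109 / 1.0509 ≈ 0.5813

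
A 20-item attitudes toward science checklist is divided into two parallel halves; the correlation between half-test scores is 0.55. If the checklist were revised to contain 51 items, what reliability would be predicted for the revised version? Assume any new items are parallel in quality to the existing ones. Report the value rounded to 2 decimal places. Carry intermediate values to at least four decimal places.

0.86

First correct the split-half correlation to full-test reliability: r_full = 2 × 0.55 / (1 + 0.55) ≈ 0.7097
Then adjust to 51 items: n = 51/20 = 2.5500
r_new = n·r_full / (1 + (n − 1)·r_full) = 1.8097 / 2.1000 ≈ 0.8618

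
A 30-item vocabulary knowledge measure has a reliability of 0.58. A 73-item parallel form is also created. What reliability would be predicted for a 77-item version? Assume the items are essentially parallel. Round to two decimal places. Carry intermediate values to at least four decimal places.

0.78

Only the ratio of lengths matters: n = 77/30 = 2.5667
r_{77} = n·r / (1 + (n − 1)·r) = 1.4887 / 1.9087 ≈ 0.7800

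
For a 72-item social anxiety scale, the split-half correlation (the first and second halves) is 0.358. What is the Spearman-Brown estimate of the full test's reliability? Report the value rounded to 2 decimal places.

Apply the Spearman-Brown correction with n = 2:
r_full = 2r_hh / (1 + r_hh) = 2 × 0.358 / (1 + 0.358)
       = 0.7160 / 1.3580 = 0.5272

0.53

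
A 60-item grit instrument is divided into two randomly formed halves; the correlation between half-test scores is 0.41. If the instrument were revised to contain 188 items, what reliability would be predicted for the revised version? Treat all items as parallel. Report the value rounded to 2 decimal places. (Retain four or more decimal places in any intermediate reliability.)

Spearman-Brown correction (n = 2): r_full = 2·0.41/(1 + 0.41) = 0.5816
Length factor from 60 to 188 items: n = 188/60 = 3.1333
r_new = n·r_full / (1 + (n − 1)·r_full) = 1.8223 / 2.2407 ≈ 0.8133

0.81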